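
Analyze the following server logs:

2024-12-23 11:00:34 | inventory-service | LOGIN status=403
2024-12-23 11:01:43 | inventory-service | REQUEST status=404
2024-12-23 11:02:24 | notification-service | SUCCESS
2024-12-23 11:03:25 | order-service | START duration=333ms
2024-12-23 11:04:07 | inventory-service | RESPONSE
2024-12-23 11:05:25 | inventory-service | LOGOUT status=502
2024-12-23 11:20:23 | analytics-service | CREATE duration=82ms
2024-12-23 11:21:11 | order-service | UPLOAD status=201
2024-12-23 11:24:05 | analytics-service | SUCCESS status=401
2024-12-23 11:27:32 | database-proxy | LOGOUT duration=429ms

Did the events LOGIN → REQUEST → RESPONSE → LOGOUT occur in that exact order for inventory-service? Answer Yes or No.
Yes

To verify sequence order:

1. Find all events in sequence LOGIN → REQUEST → RESPONSE → LOGOUT for inventory-service
2. Extract their timestamps
3. Check if timestamps are in ascending order
4. Result: Yes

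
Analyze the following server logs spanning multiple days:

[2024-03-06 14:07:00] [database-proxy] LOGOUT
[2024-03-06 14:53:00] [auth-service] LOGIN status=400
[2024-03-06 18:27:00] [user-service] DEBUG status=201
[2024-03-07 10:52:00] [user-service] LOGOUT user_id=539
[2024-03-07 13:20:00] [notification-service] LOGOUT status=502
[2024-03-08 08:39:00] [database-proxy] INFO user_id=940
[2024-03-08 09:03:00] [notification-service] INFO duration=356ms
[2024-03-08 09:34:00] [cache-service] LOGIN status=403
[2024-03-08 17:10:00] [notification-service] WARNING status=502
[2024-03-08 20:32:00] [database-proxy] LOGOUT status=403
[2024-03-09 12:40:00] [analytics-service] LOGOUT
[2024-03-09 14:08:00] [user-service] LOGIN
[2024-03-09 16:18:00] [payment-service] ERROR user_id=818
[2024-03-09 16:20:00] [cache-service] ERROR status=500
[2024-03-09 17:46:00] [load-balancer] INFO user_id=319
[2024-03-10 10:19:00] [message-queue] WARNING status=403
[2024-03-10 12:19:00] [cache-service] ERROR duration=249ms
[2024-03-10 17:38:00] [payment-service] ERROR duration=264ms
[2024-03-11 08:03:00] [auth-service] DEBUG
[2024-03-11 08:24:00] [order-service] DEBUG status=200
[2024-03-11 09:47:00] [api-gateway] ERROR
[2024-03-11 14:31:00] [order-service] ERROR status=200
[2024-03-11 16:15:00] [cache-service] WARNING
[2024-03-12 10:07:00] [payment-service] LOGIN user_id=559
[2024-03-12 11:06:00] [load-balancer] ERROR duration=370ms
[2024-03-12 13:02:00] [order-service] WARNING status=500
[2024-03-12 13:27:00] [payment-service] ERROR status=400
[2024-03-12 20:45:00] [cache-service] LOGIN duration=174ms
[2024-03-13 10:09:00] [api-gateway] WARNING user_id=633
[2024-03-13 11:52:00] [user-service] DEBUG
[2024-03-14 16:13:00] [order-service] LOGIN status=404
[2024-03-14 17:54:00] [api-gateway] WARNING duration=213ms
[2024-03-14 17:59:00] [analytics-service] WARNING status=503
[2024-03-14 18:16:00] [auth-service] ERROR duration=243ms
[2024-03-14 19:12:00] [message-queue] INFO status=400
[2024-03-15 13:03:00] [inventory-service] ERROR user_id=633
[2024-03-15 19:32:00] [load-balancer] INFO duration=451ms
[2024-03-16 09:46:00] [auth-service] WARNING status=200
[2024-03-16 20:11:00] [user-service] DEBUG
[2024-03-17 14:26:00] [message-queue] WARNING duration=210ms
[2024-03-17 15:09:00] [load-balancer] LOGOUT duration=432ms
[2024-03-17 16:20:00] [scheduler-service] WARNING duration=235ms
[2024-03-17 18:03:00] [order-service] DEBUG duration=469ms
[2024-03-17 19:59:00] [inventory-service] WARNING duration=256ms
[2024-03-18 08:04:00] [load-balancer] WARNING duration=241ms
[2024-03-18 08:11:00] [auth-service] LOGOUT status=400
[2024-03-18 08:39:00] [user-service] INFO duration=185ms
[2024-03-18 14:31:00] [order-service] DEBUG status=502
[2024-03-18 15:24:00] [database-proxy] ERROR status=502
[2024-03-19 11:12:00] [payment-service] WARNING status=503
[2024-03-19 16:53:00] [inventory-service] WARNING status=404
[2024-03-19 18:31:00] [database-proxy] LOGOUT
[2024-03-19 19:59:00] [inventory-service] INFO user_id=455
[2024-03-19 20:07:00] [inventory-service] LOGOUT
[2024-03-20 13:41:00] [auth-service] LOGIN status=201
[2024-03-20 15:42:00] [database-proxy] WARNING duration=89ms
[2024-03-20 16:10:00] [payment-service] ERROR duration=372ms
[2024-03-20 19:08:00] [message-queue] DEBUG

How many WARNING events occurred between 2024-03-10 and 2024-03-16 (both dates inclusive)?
7

To filter by date range:

1. Date range: 2024-03-10 through 2024-03-16, both dates inclusive
2. Filter for WARNING events whose date falls in this range
3. Count matching events: 7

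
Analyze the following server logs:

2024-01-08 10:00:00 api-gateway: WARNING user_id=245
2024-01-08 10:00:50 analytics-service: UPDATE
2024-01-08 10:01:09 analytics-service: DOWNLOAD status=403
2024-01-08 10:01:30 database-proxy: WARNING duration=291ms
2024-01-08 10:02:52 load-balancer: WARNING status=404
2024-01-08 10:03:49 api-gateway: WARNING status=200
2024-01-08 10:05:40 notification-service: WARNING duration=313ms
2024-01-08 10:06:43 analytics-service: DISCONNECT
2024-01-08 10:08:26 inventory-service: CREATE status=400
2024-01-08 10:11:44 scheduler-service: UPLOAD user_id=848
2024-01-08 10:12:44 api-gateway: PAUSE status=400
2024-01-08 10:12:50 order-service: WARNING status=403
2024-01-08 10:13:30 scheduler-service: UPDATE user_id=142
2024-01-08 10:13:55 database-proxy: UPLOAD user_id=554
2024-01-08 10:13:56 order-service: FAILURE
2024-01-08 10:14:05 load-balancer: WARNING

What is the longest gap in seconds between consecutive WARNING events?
430

To find the longest gap:

1. Extract all WARNING events in chronological order
2. Calculate time differences between consecutive events
3. Find the maximum difference
4. Longest gap: 430 seconds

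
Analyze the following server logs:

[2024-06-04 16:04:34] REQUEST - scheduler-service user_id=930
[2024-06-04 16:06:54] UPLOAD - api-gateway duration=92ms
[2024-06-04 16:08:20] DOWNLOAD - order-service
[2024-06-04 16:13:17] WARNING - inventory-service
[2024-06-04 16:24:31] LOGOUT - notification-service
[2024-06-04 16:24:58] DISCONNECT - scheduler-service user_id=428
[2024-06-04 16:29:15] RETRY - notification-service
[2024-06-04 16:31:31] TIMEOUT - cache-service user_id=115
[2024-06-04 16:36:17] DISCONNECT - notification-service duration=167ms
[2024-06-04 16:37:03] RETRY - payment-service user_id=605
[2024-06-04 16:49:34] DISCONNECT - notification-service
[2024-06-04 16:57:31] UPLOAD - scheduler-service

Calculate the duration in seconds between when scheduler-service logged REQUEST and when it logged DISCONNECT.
1224

To find the time between events:

1. Locate the first REQUEST event for scheduler-service: 2024-06-04 16:04:34
2. Locate the first DISCONNECT event for scheduler-service: 2024-06-04 16:24:58
3. Calculate the difference: 2024-06-04 16:24:58 - 2024-06-04 16:04:34 = 1224 seconds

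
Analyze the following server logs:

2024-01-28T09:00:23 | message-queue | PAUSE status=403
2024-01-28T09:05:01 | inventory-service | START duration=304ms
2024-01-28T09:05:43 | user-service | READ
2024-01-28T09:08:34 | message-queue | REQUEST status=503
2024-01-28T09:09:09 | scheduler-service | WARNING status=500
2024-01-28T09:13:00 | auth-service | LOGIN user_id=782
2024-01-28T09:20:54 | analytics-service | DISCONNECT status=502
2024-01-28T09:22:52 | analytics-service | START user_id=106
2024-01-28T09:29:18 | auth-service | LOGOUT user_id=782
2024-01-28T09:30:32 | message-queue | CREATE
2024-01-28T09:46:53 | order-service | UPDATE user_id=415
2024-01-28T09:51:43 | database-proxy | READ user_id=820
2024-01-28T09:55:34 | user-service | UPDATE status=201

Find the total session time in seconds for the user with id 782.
978

To calculate session duration:

1. Find LOGIN event for user_id=782: 2024-01-28T09:13:00
2. Find LOGOUT event for user_id=782: 2024-01-28T09:29:18
3. Session duration: 2024-01-28T09:29:18 - 2024-01-28T09:13:00 = 978 seconds (16 minutes)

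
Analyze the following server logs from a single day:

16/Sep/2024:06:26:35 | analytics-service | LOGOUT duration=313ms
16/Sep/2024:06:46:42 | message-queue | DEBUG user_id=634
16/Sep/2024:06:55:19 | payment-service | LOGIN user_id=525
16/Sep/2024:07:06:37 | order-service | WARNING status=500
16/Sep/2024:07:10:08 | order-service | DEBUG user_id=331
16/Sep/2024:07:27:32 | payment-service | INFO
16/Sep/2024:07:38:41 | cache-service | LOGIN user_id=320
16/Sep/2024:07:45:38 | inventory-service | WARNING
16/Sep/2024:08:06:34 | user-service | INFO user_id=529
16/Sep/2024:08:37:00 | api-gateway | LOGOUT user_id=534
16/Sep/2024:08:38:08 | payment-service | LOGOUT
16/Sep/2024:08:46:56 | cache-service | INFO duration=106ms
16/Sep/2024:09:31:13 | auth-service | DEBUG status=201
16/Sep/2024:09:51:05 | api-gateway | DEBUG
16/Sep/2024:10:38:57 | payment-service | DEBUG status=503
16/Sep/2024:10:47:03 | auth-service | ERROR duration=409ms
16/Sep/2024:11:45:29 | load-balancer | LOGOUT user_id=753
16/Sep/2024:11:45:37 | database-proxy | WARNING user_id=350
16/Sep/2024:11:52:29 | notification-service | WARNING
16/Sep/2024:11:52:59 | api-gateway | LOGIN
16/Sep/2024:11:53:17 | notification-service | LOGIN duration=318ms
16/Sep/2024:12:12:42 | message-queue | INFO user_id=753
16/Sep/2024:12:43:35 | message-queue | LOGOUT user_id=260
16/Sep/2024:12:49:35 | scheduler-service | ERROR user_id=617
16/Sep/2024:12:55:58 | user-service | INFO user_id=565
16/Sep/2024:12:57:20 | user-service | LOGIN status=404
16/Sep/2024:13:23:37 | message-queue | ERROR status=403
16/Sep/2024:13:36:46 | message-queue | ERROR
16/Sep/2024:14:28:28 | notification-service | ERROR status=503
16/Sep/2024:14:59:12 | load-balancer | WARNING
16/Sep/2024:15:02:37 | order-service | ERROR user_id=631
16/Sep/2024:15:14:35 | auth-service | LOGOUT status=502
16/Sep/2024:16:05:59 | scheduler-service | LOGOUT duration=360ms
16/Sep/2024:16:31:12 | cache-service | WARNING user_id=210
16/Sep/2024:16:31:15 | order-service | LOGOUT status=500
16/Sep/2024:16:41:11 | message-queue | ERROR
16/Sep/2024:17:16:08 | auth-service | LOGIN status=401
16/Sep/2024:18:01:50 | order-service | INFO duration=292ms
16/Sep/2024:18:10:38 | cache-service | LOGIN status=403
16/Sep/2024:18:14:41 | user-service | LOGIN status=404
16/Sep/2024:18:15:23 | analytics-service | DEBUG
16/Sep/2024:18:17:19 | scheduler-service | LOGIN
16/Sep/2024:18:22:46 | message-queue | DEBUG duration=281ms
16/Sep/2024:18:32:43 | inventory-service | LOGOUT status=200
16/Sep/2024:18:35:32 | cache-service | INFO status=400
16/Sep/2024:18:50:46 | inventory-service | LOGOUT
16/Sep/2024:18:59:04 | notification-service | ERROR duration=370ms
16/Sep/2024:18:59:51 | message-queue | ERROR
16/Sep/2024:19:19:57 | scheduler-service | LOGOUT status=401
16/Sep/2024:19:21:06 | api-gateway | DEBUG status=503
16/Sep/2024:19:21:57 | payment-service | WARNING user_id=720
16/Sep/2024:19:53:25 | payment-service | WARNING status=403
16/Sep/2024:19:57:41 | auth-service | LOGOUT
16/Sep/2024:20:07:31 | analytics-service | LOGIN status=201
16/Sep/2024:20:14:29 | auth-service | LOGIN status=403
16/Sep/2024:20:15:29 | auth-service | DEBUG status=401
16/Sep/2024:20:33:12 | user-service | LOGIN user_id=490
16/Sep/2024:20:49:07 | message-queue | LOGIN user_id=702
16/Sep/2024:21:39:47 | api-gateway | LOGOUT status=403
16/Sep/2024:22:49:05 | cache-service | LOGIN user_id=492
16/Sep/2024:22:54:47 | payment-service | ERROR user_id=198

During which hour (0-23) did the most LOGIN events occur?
20

To find the peak hour:

1. Group all LOGIN events by hour
2. Count events in each hour
3. Find hour with maximum count
4. Peak hour: 20 (with 4 events)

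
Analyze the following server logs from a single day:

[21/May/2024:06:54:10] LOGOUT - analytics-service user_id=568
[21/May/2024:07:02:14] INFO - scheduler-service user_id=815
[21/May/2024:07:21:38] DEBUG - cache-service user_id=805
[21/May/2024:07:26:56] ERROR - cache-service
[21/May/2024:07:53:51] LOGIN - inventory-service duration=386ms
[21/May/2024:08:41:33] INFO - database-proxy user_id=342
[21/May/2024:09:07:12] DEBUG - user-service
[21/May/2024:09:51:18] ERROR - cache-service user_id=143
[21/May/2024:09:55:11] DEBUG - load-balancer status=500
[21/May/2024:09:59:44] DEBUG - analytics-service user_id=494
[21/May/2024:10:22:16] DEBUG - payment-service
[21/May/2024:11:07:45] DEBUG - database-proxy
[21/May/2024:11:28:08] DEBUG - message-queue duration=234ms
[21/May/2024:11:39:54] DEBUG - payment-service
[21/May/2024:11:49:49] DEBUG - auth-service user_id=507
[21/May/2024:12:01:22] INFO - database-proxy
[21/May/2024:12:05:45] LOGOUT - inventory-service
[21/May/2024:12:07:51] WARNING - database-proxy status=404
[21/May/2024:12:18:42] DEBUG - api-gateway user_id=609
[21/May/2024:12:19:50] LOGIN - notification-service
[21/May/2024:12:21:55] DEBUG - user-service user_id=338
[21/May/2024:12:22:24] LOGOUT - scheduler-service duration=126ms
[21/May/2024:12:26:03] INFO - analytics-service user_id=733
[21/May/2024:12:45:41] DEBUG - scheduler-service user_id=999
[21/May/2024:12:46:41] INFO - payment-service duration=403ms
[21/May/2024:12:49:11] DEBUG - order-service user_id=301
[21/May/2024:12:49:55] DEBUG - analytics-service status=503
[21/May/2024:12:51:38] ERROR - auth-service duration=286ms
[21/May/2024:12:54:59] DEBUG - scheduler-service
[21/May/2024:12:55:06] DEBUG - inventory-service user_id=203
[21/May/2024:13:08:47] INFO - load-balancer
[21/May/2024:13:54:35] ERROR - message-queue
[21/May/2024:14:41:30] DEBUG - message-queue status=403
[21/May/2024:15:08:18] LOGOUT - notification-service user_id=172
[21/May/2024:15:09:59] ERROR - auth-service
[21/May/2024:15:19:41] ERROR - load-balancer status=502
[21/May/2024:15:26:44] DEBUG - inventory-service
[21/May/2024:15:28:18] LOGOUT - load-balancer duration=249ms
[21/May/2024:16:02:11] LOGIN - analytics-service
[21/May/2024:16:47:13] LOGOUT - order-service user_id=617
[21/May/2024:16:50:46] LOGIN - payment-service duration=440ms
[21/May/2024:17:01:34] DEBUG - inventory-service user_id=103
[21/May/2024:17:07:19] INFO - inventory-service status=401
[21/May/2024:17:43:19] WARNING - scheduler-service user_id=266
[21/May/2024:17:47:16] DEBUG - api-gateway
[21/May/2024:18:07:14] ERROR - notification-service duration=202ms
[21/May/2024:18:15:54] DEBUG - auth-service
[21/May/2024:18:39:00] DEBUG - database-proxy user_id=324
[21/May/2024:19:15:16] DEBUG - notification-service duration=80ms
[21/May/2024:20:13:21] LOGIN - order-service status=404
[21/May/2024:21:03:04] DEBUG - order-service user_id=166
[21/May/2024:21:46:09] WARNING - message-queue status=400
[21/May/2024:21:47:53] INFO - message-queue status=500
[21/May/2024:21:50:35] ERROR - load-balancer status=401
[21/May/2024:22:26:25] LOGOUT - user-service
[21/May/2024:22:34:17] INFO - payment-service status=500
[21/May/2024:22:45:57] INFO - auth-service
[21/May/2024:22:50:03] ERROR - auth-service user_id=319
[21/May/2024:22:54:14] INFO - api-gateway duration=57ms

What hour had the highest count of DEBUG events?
12

To find the peak hour:

1. Group all DEBUG events by hour
2. Count events in each hour
3. Find hour with maximum count
4. Peak hour: 12 (with 7 events)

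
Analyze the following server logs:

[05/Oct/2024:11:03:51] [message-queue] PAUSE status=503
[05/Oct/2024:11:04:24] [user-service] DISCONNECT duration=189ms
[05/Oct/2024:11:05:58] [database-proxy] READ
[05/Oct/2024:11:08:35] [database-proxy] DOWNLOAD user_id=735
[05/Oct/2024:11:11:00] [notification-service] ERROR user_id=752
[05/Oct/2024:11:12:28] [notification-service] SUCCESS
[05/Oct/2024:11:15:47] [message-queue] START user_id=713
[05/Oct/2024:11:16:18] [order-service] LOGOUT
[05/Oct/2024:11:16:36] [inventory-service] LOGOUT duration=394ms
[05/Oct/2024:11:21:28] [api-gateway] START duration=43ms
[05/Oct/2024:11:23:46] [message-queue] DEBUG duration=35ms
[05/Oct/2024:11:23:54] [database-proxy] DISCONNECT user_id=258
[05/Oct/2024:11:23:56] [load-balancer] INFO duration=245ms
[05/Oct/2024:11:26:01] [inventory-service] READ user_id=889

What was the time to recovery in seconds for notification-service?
88

To calculate recovery time:

1. Find ERROR event for notification-service: 05/Oct/2024:11:11:00
2. Find next SUCCESS event for notification-service: 05/Oct/2024:11:12:28
3. Recovery time: 05/Oct/2024:11:12:28 - 05/Oct/2024:11:11:00 = 88 seconds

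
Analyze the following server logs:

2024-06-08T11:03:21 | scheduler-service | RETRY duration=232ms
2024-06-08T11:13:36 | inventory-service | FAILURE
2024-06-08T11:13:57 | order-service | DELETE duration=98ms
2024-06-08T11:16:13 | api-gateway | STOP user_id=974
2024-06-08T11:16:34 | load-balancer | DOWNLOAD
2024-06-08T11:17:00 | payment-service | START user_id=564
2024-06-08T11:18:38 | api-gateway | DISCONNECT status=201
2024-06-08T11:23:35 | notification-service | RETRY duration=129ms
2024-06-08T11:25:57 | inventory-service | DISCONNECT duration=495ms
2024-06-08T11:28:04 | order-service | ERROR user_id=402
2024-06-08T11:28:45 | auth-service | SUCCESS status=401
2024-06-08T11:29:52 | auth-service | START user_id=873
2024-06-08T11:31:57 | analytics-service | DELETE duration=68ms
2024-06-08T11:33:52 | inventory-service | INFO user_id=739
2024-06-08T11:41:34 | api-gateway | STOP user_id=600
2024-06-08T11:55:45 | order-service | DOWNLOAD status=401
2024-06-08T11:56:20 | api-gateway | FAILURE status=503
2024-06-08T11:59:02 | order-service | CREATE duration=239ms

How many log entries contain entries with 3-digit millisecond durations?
4

To find matching entries:

1. Pattern to match: entries with 3-digit millisecond durations
2. Scan each log entry for the pattern
3. Count matches: 4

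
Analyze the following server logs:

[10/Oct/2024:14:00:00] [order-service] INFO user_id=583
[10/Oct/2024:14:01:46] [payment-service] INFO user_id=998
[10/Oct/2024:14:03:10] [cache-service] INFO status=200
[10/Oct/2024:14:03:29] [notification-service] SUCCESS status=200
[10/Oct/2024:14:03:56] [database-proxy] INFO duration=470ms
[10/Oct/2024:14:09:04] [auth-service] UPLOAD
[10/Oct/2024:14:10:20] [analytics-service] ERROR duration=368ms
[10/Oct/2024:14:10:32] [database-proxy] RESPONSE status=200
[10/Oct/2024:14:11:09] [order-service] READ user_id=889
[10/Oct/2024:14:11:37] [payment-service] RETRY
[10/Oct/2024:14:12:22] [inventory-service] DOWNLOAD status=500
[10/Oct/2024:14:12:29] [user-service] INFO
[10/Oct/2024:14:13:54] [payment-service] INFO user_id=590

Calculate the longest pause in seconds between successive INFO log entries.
513

To find the longest gap:

1. Extract all INFO events in chronological order
2. Calculate time differences between consecutive events
3. Find the maximum difference
4. Longest gap: 513 seconds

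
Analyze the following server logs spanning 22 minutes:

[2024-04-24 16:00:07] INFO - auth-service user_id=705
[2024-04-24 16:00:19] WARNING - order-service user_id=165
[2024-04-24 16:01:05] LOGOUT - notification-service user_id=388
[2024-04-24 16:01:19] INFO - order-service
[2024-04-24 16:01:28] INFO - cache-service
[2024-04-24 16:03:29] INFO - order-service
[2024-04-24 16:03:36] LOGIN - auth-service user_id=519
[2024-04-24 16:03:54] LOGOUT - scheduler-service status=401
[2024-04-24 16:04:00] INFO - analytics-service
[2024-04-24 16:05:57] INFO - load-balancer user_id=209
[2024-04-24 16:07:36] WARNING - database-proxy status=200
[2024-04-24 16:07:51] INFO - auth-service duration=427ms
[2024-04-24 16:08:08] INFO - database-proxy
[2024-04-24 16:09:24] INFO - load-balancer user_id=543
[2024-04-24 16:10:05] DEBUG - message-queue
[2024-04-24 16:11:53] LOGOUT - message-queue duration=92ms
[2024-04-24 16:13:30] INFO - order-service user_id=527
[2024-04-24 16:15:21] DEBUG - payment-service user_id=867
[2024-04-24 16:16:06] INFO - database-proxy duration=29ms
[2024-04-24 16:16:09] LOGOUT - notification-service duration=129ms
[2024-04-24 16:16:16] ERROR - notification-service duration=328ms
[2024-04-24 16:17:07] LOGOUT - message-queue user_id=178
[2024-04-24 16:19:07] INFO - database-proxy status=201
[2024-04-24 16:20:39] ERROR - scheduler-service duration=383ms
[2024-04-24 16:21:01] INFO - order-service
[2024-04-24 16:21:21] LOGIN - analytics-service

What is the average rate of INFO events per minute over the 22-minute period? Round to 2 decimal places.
0.59

To calculate the rate:

1. Count total INFO events: 13
2. Total time period: 22 minutes
3. Rate = 13 / 22 = 0.59 events per minute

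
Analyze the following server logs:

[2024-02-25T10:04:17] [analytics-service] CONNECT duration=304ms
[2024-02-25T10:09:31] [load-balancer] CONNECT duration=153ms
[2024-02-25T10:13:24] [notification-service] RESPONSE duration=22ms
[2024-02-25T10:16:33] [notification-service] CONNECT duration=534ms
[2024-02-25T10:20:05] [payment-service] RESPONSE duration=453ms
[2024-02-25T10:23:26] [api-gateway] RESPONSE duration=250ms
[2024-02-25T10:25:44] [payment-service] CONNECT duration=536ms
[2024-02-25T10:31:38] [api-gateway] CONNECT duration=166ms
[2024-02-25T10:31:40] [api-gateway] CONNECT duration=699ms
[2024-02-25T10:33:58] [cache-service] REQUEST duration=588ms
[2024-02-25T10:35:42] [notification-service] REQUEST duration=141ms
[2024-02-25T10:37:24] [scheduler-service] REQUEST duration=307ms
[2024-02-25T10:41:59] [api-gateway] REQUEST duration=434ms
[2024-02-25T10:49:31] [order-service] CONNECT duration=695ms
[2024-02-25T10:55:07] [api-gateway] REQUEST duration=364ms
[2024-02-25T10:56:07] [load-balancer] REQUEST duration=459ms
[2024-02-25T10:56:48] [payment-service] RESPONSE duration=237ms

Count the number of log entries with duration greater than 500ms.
5

To count timeouts:

1. Threshold: 500ms
2. Extract duration from each log entry
3. Count entries where duration > 500
4. Timeout count: 5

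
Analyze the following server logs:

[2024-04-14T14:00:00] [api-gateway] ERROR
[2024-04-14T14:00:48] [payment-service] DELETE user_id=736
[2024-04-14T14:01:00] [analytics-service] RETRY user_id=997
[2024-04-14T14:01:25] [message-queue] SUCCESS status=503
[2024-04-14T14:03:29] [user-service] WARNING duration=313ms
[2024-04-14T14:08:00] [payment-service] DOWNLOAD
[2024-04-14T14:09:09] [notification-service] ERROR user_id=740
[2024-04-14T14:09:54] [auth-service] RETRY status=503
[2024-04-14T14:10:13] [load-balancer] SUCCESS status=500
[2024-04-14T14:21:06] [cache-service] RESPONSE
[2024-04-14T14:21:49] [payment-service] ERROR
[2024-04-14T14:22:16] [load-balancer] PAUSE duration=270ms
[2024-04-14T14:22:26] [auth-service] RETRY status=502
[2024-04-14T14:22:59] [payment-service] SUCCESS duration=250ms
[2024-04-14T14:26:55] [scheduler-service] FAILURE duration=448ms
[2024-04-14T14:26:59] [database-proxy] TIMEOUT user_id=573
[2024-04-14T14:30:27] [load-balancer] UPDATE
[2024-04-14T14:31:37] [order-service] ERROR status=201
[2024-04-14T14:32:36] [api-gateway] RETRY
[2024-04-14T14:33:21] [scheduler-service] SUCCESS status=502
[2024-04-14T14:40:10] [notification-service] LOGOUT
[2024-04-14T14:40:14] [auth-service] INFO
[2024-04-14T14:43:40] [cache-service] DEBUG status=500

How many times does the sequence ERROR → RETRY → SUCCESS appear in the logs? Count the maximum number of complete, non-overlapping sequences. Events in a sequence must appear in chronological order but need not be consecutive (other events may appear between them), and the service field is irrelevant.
4

To count sequences:

1. Look for pattern: ERROR → RETRY → SUCCESS
2. Greedily scan the log in chronological order, matching each sequence element in turn (ignoring service)
3. Each time the full pattern completes, increment the count and restart matching from the next event
4. Complete non-overlapping sequences found: 4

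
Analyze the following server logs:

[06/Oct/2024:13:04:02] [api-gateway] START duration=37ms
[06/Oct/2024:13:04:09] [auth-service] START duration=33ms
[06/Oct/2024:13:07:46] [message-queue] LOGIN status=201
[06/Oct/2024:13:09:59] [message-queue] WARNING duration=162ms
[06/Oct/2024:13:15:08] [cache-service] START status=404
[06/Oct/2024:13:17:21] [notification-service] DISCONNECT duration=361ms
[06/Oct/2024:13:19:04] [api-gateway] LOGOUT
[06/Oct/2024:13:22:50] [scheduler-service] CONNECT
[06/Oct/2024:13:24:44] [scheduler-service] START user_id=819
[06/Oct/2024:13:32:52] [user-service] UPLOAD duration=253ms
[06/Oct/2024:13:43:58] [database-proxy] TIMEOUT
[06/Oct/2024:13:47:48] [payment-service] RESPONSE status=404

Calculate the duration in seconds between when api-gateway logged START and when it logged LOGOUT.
902

To find the time between events:

1. Locate the first START event for api-gateway: 06/Oct/2024:13:04:02
2. Locate the first LOGOUT event for api-gateway: 06/Oct/2024:13:19:04
3. Calculate the difference: 06/Oct/2024:13:19:04 - 06/Oct/2024:13:04:02 = 902 seconds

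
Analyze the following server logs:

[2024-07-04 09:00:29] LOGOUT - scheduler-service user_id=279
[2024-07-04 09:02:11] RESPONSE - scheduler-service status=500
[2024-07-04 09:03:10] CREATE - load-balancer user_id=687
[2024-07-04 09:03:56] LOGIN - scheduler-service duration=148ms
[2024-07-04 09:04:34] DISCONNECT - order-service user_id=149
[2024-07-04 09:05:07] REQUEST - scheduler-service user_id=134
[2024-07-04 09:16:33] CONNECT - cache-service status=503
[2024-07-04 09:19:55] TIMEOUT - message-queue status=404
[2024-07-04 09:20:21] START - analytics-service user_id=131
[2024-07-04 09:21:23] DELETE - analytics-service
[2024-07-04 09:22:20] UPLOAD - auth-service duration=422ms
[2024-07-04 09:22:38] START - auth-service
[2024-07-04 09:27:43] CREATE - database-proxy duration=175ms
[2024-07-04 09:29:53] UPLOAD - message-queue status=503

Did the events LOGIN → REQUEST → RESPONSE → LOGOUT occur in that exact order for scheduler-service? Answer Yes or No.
No

To verify sequence order:

1. Find all events in sequence LOGIN → REQUEST → RESPONSE → LOGOUT for scheduler-service
2. Extract their timestamps
3. Check if timestamps are in ascending order
4. Result: No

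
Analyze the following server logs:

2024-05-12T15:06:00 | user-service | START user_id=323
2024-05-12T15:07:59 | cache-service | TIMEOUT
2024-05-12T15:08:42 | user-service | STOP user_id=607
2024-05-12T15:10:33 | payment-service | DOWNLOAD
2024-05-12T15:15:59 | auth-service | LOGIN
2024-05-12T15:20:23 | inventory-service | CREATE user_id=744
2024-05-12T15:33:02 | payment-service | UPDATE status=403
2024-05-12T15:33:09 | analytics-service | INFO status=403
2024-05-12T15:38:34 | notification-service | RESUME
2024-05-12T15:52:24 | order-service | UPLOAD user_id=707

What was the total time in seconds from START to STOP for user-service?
162

To calculate state duration:

1. Find START event for user-service: 2024-05-12T15:06:00
2. Find STOP event for user-service: 2024-05-12T15:08:42
3. Calculate duration: 2024-05-12T15:08:42 - 2024-05-12T15:06:00 = 162 seconds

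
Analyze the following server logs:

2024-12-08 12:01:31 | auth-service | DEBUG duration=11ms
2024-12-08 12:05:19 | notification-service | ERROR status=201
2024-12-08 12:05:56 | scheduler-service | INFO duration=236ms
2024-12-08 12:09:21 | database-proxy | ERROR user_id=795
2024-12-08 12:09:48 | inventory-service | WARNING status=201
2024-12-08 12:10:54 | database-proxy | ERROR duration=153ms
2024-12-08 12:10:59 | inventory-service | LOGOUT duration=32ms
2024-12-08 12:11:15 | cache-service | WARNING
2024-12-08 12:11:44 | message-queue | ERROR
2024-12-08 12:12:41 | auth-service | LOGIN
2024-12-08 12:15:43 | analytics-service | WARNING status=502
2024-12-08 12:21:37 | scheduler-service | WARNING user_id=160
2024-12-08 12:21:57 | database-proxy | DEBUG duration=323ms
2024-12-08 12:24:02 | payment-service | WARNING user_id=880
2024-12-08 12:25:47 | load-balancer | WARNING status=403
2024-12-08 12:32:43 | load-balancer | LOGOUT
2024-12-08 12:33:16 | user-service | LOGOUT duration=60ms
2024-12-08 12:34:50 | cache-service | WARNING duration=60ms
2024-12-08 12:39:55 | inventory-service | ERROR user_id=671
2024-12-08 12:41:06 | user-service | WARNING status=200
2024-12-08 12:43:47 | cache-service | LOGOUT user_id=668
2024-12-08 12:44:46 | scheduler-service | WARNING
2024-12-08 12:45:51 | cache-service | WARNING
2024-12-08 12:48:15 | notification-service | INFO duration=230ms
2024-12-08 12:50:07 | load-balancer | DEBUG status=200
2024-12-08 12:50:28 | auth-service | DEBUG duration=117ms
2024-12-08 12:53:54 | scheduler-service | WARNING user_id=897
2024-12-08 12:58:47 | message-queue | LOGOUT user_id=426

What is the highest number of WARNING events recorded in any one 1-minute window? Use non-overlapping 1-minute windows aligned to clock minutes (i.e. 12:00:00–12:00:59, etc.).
1

To find the burst window:

1. Divide the log period into non-overlapping 1-minute windows starting at 12:00
2. Count WARNING events in each window
3. Find the window with maximum count
4. Maximum events in a window: 1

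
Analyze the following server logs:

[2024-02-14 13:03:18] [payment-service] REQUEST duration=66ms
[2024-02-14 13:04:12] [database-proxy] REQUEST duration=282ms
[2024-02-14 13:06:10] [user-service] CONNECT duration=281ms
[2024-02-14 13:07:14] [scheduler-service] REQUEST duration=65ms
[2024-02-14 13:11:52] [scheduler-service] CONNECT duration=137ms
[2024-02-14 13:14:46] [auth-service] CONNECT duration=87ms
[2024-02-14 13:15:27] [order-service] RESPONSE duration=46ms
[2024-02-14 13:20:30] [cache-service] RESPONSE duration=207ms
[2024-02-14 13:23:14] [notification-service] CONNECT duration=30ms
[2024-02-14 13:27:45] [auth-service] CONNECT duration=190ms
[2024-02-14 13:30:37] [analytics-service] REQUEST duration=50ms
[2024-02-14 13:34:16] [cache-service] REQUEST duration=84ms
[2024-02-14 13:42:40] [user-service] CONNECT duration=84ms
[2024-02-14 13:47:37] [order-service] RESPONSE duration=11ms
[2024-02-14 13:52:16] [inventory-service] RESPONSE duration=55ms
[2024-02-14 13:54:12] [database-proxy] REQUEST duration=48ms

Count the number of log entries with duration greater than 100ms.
5

To count timeouts:

1. Threshold: 100ms
2. Extract duration from each log entry
3. Count entries where duration > 100
4. Timeout count: 5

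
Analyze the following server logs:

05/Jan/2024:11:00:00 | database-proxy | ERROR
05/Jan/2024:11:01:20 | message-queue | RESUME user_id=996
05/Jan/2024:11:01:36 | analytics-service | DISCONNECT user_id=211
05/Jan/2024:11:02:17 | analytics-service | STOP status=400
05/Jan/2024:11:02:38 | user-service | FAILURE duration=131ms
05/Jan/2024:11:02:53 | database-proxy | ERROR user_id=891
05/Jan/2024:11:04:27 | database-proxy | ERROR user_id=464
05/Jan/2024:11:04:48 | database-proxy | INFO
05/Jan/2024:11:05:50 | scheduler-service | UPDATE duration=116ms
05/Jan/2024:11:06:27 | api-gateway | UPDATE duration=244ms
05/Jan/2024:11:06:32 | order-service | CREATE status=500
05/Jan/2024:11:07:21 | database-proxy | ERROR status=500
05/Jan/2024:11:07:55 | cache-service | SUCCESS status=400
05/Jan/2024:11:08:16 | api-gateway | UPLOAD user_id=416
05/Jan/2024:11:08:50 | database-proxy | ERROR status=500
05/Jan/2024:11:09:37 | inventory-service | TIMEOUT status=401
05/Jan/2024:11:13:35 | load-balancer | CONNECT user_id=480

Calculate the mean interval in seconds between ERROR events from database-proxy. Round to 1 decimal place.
132.5

To calculate average interval:

1. Find all ERROR events for database-proxy in order
2. Calculate time gaps between consecutive events
3. Compute mean of gaps: 530 / 4 = 132.5 seconds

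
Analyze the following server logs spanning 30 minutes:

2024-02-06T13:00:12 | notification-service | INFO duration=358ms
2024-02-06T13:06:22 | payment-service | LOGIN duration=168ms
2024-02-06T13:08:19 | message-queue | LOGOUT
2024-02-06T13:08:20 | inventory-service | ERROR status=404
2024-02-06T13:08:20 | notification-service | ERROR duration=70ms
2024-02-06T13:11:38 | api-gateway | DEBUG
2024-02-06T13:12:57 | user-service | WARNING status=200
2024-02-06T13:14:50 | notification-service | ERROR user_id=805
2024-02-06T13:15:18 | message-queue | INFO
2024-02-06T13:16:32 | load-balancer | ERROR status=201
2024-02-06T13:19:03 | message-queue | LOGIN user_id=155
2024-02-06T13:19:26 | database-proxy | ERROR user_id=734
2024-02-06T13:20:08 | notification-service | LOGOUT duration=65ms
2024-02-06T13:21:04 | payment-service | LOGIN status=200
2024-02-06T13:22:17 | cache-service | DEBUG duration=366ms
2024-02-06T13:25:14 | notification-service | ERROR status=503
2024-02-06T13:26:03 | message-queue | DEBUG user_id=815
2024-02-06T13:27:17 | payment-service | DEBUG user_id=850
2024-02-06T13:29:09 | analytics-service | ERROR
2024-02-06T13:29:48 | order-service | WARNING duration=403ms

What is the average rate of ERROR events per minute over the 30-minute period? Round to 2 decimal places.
0.23

To calculate the rate:

1. Count total ERROR events: 7
2. Total time period: 30 minutes
3. Rate = 7 / 30 = 0.23 events per minute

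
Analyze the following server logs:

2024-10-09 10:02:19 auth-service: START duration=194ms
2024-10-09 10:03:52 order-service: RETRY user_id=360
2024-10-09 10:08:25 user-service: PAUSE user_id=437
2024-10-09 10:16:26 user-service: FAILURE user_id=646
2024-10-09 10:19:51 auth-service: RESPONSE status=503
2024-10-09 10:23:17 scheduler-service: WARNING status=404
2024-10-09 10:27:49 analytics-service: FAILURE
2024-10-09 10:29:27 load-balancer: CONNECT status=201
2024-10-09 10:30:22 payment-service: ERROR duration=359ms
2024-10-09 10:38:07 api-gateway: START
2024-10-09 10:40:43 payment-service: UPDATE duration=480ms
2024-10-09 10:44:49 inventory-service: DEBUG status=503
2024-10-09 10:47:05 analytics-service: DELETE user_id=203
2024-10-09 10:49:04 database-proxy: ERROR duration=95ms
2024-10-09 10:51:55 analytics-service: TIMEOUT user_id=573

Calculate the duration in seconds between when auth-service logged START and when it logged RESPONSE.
1052

To find the time between events:

1. Locate the first START event for auth-service: 2024-10-09 10:02:19
2. Locate the first RESPONSE event for auth-service: 2024-10-09 10:19:51
3. Calculate the difference: 2024-10-09 10:19:51 - 2024-10-09 10:02:19 = 1052 seconds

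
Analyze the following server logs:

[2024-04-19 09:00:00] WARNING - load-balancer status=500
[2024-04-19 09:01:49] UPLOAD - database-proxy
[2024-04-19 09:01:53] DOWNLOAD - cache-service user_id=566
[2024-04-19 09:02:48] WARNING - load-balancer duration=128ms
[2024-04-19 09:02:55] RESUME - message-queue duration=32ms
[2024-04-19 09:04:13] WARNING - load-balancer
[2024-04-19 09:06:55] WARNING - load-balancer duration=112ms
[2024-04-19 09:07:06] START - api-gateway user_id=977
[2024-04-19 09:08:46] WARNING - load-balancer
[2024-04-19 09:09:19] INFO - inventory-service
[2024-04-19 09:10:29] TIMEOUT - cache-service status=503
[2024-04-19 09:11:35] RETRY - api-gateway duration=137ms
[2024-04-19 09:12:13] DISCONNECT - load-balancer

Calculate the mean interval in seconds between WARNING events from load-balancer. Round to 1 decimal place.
131.5

To calculate average interval:

1. Find all WARNING events for load-balancer in order
2. Calculate time gaps between consecutive events
3. Compute mean of gaps: 526 / 4 = 131.5 seconds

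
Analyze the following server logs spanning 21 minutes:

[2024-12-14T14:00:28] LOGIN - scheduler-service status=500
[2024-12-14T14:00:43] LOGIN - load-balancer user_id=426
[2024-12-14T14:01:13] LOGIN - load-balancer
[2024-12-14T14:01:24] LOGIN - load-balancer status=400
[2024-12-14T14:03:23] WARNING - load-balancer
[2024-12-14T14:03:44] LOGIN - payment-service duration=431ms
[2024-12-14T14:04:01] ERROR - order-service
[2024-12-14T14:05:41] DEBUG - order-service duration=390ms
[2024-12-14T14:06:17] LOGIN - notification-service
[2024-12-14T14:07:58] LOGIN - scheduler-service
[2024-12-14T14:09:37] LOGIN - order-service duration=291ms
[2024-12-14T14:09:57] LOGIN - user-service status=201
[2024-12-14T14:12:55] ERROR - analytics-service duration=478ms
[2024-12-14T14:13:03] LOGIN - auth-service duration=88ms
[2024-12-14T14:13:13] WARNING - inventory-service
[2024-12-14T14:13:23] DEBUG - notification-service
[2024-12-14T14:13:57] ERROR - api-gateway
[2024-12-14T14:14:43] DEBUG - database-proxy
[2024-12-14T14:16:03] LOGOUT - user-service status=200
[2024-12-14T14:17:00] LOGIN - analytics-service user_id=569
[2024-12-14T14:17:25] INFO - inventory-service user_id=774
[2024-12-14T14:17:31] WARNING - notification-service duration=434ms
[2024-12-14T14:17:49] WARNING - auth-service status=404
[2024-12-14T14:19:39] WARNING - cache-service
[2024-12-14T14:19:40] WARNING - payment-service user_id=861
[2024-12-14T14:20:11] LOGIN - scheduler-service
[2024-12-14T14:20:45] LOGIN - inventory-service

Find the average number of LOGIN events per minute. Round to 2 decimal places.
0.62

To calculate the rate:

1. Count total LOGIN events: 13
2. Total time period: 21 minutes
3. Rate = 13 / 21 = 0.62 events per minute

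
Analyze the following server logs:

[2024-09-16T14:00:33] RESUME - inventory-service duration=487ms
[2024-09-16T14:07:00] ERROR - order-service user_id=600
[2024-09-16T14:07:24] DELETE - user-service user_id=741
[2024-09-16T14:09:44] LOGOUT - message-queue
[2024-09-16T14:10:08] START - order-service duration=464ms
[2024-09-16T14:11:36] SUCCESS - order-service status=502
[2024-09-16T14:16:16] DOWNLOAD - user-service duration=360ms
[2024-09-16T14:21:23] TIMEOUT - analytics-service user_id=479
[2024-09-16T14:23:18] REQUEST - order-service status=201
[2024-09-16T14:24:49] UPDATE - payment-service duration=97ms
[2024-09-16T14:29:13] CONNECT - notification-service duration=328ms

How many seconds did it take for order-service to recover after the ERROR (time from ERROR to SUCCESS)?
276

To calculate recovery time:

1. Find ERROR event for order-service: 2024-09-16T14:07:00
2. Find next SUCCESS event for order-service: 2024-09-16T14:11:36
3. Recovery time: 2024-09-16T14:11:36 - 2024-09-16T14:07:00 = 276 seconds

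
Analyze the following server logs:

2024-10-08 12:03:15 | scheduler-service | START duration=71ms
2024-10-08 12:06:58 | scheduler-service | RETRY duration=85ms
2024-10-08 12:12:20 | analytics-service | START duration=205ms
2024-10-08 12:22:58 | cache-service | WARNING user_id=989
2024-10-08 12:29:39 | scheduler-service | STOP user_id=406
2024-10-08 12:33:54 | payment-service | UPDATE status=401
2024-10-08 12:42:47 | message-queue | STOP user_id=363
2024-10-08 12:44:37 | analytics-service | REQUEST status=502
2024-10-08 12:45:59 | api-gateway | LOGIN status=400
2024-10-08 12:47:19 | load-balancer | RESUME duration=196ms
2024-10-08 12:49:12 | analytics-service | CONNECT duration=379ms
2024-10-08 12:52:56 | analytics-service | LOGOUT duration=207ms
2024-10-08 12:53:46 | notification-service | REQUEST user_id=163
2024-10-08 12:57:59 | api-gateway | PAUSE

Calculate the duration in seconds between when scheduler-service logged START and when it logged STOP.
1584

To find the time between events:

1. Locate the first START event for scheduler-service: 2024-10-08 12:03:15
2. Locate the first STOP event for scheduler-service: 2024-10-08 12:29:39
3. Calculate the difference: 2024-10-08 12:29:39 - 2024-10-08 12:03:15 = 1584 seconds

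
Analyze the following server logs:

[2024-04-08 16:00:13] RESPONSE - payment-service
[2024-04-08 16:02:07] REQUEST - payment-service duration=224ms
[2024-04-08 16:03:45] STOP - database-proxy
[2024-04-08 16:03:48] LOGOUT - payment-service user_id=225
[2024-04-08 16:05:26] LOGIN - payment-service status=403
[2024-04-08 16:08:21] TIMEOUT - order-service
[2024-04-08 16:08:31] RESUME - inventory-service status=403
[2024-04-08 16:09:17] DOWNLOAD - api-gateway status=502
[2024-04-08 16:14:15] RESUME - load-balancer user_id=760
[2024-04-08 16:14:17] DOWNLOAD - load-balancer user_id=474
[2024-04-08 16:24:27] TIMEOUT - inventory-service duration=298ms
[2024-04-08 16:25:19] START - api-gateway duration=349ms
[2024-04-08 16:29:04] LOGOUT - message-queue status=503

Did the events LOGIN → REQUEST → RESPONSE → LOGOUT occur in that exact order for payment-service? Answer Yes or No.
No

To verify sequence order:

1. Find all events in sequence LOGIN → REQUEST → RESPONSE → LOGOUT for payment-service
2. Extract their timestamps
3. Check if timestamps are in ascending order
4. Result: No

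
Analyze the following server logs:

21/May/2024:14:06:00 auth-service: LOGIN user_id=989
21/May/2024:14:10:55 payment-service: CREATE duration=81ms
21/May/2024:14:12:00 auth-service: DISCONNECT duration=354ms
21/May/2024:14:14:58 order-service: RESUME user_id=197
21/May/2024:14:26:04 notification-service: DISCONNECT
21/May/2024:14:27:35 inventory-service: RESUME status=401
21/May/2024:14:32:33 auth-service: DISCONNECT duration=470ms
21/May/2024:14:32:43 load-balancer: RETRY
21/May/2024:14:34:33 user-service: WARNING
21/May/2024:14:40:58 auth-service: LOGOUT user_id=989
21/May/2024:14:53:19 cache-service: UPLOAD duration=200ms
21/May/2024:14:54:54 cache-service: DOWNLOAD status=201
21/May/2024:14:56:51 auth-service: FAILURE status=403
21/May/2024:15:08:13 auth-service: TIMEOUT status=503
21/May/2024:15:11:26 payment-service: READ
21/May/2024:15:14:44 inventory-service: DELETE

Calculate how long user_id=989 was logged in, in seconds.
2098

To calculate session duration:

1. Find LOGIN event for user_id=989: 21/May/2024:14:06:00
2. Find LOGOUT event for user_id=989: 21/May/2024:14:40:58
3. Session duration: 21/May/2024:14:40:58 - 21/May/2024:14:06:00 = 2098 seconds (34 minutes)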